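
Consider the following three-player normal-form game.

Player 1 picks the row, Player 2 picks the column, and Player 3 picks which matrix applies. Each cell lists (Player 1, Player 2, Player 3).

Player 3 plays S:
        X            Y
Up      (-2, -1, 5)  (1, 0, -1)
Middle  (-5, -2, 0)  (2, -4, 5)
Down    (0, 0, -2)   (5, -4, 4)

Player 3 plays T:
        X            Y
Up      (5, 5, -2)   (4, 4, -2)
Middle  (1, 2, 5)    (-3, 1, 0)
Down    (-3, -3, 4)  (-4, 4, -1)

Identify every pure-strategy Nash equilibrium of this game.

(Up, X, S): Player 1 can switch to Down (-2 → 0). Not NE.
(Up, X, T): Player 3 can switch to S (-2 → 5). Not NE.
(Up, Y, S): Player 1 can switch to Middle (1 → 2). Not NE.
(Up, Y, T): Player 2 can switch to X (4 → 5). Not NE.
(Middle, X, S): Player 1 can switch to Up (-5 → -2). Not NE.
(Middle, X, T): Player 1 can switch to Up (1 → 5). Not NE.
(The remaining 6 profiles each have a profitable deviation by the same check.)

There is no pure-strategy Nash equilibrium.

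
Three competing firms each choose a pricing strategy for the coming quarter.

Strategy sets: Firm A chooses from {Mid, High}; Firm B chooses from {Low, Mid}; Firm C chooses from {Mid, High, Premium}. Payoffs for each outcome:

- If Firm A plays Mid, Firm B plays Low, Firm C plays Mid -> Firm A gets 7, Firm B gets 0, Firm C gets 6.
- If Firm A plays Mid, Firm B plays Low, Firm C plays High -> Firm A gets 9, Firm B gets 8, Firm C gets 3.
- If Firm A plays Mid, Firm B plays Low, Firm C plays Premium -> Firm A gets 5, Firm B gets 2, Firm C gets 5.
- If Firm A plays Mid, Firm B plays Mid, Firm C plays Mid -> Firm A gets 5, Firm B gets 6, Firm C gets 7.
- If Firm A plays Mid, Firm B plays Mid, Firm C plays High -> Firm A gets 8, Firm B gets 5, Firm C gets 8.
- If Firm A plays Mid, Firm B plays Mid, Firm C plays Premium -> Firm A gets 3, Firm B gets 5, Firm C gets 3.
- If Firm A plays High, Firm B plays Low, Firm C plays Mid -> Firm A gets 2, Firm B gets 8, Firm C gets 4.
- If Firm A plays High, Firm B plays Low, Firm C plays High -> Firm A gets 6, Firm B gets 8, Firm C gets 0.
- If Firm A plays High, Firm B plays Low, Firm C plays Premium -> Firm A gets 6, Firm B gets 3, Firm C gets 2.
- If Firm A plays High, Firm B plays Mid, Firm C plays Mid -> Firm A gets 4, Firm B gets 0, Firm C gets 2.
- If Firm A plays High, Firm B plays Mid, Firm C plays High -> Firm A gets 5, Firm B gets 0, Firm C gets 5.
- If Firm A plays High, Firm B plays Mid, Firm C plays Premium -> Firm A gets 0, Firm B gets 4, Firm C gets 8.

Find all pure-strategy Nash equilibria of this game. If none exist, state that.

(Mid, Low, Mid): Firm B can switch to Mid (0 → 6). Not NE.
(Mid, Low, High): Firm C can switch to Mid (3 → 6). Not NE.
(Mid, Low, Premium): Firm A can switch to High (5 → 6). Not NE.
(Mid, Mid, Mid): Firm C can switch to High (7 → 8). Not NE.
(Mid, Mid, High): Firm B can switch to Low (5 → 8). Not NE.
(Mid, Mid, Premium): Firm C can switch to Mid (3 → 7). Not NE.
(High, Low, Mid): Firm A can switch to Mid (2 → 7). Not NE.
(High, Low, High): Firm A can switch to Mid (6 → 9). Not NE.
(High, Low, Premium): Firm B can switch to Mid (3 → 4). Not NE.
(High, Mid, Mid): Firm A can switch to Mid (4 → 5). Not NE.
(High, Mid, High): Firm A can switch to Mid (5 → 8). Not NE.
(High, Mid, Premium): Firm A can switch to Mid (0 → 3). Not NE.

This game has no pure Nash equilibrium.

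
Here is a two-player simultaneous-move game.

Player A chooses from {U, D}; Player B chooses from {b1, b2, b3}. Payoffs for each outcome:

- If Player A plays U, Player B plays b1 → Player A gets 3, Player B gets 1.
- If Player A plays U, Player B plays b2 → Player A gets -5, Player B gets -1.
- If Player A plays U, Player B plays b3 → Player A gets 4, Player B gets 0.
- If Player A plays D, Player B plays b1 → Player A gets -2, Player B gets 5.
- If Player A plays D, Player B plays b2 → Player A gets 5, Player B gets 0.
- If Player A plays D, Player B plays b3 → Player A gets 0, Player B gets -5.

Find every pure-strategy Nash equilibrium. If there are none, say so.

The unique pure-strategy Nash equilibrium is (U, b1).

(U, b1): Player A gets 3, best alternative -2; Player B gets 1, best alternative 0. No profitable deviation — NE.
(U, b2): Player A can switch to D (-5 → 5). Not NE.
(U, b3): Player B can switch to b1 (0 → 1). Not NE.
(D, b1): Player A can switch to U (-2 → 3). Not NE.
(D, b2): Player B can switch to b1 (0 → 5). Not NE.
(D, b3): Player A can switch to U (0 → 4). Not NE.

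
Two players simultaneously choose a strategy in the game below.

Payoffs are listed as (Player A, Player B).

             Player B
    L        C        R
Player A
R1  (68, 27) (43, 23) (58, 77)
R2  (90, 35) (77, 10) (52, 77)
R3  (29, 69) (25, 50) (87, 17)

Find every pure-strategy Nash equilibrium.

Mark each player's best response to every combination of opponents' strategies; a profile where every player is best-responding is a pure Nash equilibrium.
Player A against L: payoffs 68, 90, 29 → best response R2.
Player A against C: payoffs 43, 77, 25 → best response R2.
Player A against R: payoffs 58, 52, 87 → best response R3.
Player B against R1: payoffs 27, 23, 77 → best response R.
Player B against R2: payoffs 35, 10, 77 → best response R.
Player B against R3: payoffs 69, 50, 17 → best response L.
No profile is a mutual best response for all players.

none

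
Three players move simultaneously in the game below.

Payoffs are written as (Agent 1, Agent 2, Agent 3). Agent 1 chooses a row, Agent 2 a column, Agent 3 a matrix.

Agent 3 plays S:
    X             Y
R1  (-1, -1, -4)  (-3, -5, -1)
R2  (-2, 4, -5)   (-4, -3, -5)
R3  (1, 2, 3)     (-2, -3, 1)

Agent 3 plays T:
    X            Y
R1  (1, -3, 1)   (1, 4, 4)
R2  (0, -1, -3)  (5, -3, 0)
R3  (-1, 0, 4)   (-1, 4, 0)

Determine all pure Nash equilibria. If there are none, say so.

For each player, find the best response to each opponent profile; mutual best responses are the pure NE.
Agent 1 against (X, S): payoffs -1, -2, 1 → best response R3.
Agent 1 against (X, T): payoffs 1, 0, -1 → best response R1.
Agent 1 against (Y, S): payoffs -3, -4, -2 → best response R3.
Agent 1 against (Y, T): payoffs 1, 5, -1 → best response R2.
Agent 2 against (R1, S): payoffs -1, -5 → best response X.
Agent 2 against (R1, T): payoffs -3, 4 → best response Y.
Agent 2 against (R2, S): payoffs 4, -3 → best response X.
Agent 2 against (R2, T): payoffs -1, -3 → best response X.
Agent 2 against (R3, S): payoffs 2, -3 → best response X.
Agent 2 against (R3, T): payoffs 0, 4 → best response Y.
Agent 3 against (R1, X): payoffs -4, 1 → best response T.
Agent 3 against (R1, Y): payoffs -1, 4 → best response T.
Agent 3 against (R2, X): payoffs -5, -3 → best response T.
Agent 3 against (R2, Y): payoffs -5, 0 → best response T.
Agent 3 against (R3, X): payoffs 3, 4 → best response T.
Agent 3 against (R3, Y): payoffs 1, 0 → best response S.
No profile is a mutual best response for all players.

No pure-strategy Nash equilibrium.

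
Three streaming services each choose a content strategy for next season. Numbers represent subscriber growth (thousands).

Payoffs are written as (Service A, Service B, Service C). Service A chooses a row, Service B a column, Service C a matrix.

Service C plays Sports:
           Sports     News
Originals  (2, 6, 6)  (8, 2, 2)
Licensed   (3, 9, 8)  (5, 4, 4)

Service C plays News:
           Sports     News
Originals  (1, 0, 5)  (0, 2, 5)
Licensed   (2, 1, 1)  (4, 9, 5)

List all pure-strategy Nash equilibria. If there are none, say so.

Check each profile: it is a Nash equilibrium iff no player can strictly gain by switching unilaterally.
(Originals, Sports, Sports): Service A can switch to Licensed (2 → 3). Not NE.
(Originals, Sports, News): Service A can switch to Licensed (1 → 2). Not NE.
(Originals, News, Sports): Service B can switch to Sports (2 → 6). Not NE.
(Originals, News, News): Service A can switch to Licensed (0 → 4). Not NE.
(Licensed, Sports, Sports): Service A gets 3, best alternative 2; Service B gets 9, best alternative 4; Service C gets 8, best alternative 1. No profitable deviation — NE.
(Licensed, Sports, News): Service B can switch to News (1 → 9). Not NE.
(Licensed, News, Sports): Service A can switch to Originals (5 → 8). Not NE.
(Licensed, News, News): Service A gets 4, best alternative 0; Service B gets 9, best alternative 1; Service C gets 5, best alternative 4. No profitable deviation — NE.

Pure-strategy Nash equilibria: (Licensed, Sports, Sports) and (Licensed, News, News)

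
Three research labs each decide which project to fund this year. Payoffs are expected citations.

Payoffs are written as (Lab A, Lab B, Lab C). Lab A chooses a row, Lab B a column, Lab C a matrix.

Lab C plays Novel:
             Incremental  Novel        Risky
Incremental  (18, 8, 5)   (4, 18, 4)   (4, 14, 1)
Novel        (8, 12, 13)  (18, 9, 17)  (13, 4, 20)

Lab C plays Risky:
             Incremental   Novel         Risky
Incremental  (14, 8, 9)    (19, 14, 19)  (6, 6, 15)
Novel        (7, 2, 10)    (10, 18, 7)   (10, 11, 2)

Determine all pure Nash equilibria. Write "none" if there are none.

(Incremental, Novel, Risky)

Check each profile: it is a Nash equilibrium iff no player can strictly gain by switching unilaterally.
(Incremental, Incremental, Novel): Lab B can switch to Novel (8 → 18). Not NE.
(Incremental, Incremental, Risky): Lab B can switch to Novel (8 → 14). Not NE.
(Incremental, Novel, Novel): Lab A can switch to Novel (4 → 18). Not NE.
(Incremental, Novel, Risky): Lab A gets 19, best alternative 10; Lab B gets 14, best alternative 8; Lab C gets 19, best alternative 4. No profitable deviation — NE.
(Incremental, Risky, Novel): Lab A can switch to Novel (4 → 13). Not NE.
(Incremental, Risky, Risky): Lab A can switch to Novel (6 → 10). Not NE.
(Novel, Incremental, Novel): Lab A can switch to Incremental (8 → 18). Not NE.
(The remaining 5 profiles each have a profitable deviation by the same check.)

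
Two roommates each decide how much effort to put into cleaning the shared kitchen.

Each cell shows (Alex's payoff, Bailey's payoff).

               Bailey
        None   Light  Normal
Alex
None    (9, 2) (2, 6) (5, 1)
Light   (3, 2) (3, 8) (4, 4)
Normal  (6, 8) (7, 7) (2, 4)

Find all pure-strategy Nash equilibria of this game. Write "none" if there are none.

Check each profile: it is a Nash equilibrium iff no player can strictly gain by switching unilaterally.
(None, None): Bailey can switch to Light (2 → 6). Not NE.
(None, Light): Alex can switch to Light (2 → 3). Not NE.
(None, Normal): Bailey can switch to None (1 → 2). Not NE.
(Light, None): Alex can switch to None (3 → 9). Not NE.
(Light, Light): Alex can switch to Normal (3 → 7). Not NE.
(Light, Normal): Alex can switch to None (4 → 5). Not NE.
(Normal, None): Alex can switch to None (6 → 9). Not NE.
(Normal, Light): Bailey can switch to None (7 → 8). Not NE.
(The remaining 1 profile has a profitable deviation by the same check.)

There is no pure-strategy Nash equilibrium.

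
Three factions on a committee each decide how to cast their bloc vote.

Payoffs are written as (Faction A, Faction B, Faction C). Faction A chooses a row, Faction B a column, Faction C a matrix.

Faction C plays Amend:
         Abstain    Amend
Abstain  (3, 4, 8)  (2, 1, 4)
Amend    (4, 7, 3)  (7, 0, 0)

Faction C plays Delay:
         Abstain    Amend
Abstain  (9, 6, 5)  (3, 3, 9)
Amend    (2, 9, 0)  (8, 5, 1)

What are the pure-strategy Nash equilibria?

The unique pure-strategy Nash equilibrium is (Amend, Abstain, Amend).

(Abstain, Abstain, Amend): Faction A can switch to Amend (3 → 4). Not NE.
(Abstain, Abstain, Delay): Faction C can switch to Amend (5 → 8). Not NE.
(Abstain, Amend, Amend): Faction A can switch to Amend (2 → 7). Not NE.
(Abstain, Amend, Delay): Faction A can switch to Amend (3 → 8). Not NE.
(Amend, Abstain, Amend): Faction A gets 4, best alternative 3; Faction B gets 7, best alternative 0; Faction C gets 3, best alternative 0. No profitable deviation — NE.
(Amend, Abstain, Delay): Faction A can switch to Abstain (2 → 9). Not NE.
(Amend, Amend, Amend): Faction B can switch to Abstain (0 → 7). Not NE.
(Amend, Amend, Delay): Faction B can switch to Abstain (5 → 9). Not NE.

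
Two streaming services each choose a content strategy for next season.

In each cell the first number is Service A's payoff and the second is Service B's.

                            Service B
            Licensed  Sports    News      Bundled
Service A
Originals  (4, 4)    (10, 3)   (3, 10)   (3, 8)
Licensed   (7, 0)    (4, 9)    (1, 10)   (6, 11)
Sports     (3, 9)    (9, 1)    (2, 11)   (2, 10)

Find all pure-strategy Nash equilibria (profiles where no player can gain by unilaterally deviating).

The pure Nash equilibria are (Originals, News) and (Licensed, Bundled).

Check each profile: it is a Nash equilibrium iff no player can strictly gain by switching unilaterally.
(Originals, Licensed): Service A can switch to Licensed (4 → 7). Not NE.
(Originals, Sports): Service B can switch to Licensed (3 → 4). Not NE.
(Originals, News): Service A gets 3, best alternative 2; Service B gets 10, best alternative 8. No profitable deviation — NE.
(Originals, Bundled): Service A can switch to Licensed (3 → 6). Not NE.
(Licensed, Licensed): Service B can switch to Sports (0 → 9). Not NE.
(Licensed, Sports): Service A can switch to Originals (4 → 10). Not NE.
(Licensed, News): Service A can switch to Originals (1 → 3). Not NE.
(Licensed, Bundled): Service A gets 6, best alternative 3; Service B gets 11, best alternative 10. No profitable deviation — NE.
(The remaining 4 profiles each have a profitable deviation by the same check.)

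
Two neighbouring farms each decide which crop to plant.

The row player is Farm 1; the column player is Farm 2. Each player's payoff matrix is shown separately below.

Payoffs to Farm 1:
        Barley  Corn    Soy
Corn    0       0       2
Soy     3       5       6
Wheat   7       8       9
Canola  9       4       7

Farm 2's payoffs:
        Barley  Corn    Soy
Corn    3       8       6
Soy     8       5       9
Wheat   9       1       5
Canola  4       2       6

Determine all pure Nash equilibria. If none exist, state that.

There is no pure-strategy Nash equilibrium.

For each player, find the best response to each opponent profile; mutual best responses are the pure NE.
Farm 1 against Barley: payoffs 0, 3, 7, 9 → best response Canola.
Farm 1 against Corn: payoffs 0, 5, 8, 4 → best response Wheat.
Farm 1 against Soy: payoffs 2, 6, 9, 7 → best response Wheat.
Farm 2 against Corn: payoffs 3, 8, 6 → best response Corn.
Farm 2 against Soy: payoffs 8, 5, 9 → best response Soy.
Farm 2 against Wheat: payoffs 9, 1, 5 → best response Barley.
Farm 2 against Canola: payoffs 4, 2, 6 → best response Soy.
No profile is a mutual best response for all players.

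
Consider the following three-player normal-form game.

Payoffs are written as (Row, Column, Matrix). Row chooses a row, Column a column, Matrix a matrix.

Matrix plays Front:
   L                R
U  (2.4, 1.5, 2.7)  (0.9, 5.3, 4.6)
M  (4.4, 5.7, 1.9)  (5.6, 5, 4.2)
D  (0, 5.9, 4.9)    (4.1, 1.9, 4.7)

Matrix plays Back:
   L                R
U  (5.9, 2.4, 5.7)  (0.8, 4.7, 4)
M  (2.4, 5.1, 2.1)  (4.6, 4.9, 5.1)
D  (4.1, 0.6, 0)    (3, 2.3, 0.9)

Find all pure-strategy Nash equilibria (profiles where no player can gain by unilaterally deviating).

(U, L, Front): Row can switch to M (2.4 → 4.4). Not NE.
(U, L, Back): Column can switch to R (2.4 → 4.7). Not NE.
(U, R, Front): Row can switch to M (0.9 → 5.6). Not NE.
(U, R, Back): Row can switch to M (0.8 → 4.6). Not NE.
(M, L, Front): Matrix can switch to Back (1.9 → 2.1). Not NE.
(M, L, Back): Row can switch to U (2.4 → 5.9). Not NE.
(M, R, Front): Column can switch to L (5 → 5.7). Not NE.
(M, R, Back): Column can switch to L (4.9 → 5.1). Not NE.
(D, L, Front): Row can switch to U (0 → 2.4). Not NE.
(D, L, Back): Row can switch to U (4.1 → 5.9). Not NE.
(The remaining 2 profiles each have a profitable deviation by the same check.)

No pure-strategy Nash equilibrium.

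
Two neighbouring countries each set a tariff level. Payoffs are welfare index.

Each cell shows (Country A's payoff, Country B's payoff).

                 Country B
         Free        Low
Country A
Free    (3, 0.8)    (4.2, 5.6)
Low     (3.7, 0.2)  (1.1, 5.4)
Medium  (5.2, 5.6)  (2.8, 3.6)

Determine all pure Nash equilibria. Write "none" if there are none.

Mark each player's best response to every combination of opponents' strategies; a profile where every player is best-responding is a pure Nash equilibrium.
Country A against Free: payoffs 3, 3.7, 5.2 → best response Medium.
Country A against Low: payoffs 4.2, 1.1, 2.8 → best response Free.
Country B against Free: payoffs 0.8, 5.6 → best response Low.
Country B against Low: payoffs 0.2, 5.4 → best response Low.
Country B against Medium: payoffs 5.6, 3.6 → best response Free.
Mutual best responses: (Free, Low); (Medium, Free).

(Free, Low) and (Medium, Free)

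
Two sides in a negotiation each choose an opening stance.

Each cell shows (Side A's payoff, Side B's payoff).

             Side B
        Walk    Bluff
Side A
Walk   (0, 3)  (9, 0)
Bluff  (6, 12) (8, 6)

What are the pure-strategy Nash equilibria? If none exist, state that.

(Walk, Walk): Side A can switch to Bluff (0 → 6). Not NE.
(Walk, Bluff): Side B can switch to Walk (0 → 3). Not NE.
(Bluff, Walk): Side A gets 6, best alternative 0; Side B gets 12, best alternative 6. No profitable deviation — NE.
(Bluff, Bluff): Side A can switch to Walk (8 → 9). Not NE.

Pure NE: (Bluff, Walk)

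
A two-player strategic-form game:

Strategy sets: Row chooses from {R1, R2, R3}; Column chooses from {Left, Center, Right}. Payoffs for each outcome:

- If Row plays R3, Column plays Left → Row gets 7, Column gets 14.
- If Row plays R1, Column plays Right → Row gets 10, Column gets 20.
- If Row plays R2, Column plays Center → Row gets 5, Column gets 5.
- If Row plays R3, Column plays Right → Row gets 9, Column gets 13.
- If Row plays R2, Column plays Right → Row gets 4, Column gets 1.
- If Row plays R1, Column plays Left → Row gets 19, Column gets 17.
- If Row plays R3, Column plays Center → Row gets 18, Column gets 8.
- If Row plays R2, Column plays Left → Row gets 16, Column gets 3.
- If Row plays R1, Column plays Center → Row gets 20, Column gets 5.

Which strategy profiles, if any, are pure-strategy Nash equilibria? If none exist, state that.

Pure NE: (R1, Right)

(R1, Left): Column can switch to Right (17 → 20). Not NE.
(R1, Center): Column can switch to Left (5 → 17). Not NE.
(R1, Right): Row gets 10, best alternative 9; Column gets 20, best alternative 17. No profitable deviation — NE.
(R2, Left): Row can switch to R1 (16 → 19). Not NE.
(R2, Center): Row can switch to R1 (5 → 20). Not NE.
(R2, Right): Row can switch to R1 (4 → 10). Not NE.
(R3, Left): Row can switch to R1 (7 → 19). Not NE.
(R3, Center): Row can switch to R1 (18 → 20). Not NE.
(R3, Right): Row can switch to R1 (9 → 10). Not NE.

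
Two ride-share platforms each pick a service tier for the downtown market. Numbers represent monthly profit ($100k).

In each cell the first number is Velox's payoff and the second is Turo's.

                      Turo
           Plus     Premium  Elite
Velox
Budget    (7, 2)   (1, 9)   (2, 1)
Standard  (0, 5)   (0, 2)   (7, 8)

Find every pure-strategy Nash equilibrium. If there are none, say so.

(Budget, Plus): Turo can switch to Premium (2 → 9). Not NE.
(Budget, Premium): Velox gets 1, best alternative 0; Turo gets 9, best alternative 2. No profitable deviation — NE.
(Budget, Elite): Velox can switch to Standard (2 → 7). Not NE.
(Standard, Plus): Velox can switch to Budget (0 → 7). Not NE.
(Standard, Premium): Velox can switch to Budget (0 → 1). Not NE.
(Standard, Elite): Velox gets 7, best alternative 2; Turo gets 8, best alternative 5. No profitable deviation — NE.

(Budget, Premium) and (Standard, Elite)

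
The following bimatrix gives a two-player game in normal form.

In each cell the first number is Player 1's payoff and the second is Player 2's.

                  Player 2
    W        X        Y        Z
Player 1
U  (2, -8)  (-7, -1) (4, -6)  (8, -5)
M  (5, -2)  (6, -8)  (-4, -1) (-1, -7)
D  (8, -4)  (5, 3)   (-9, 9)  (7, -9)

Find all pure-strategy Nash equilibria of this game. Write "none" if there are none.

Check each profile: it is a Nash equilibrium iff no player can strictly gain by switching unilaterally.
(U, W): Player 1 can switch to M (2 → 5). Not NE.
(U, X): Player 1 can switch to M (-7 → 6). Not NE.
(U, Y): Player 2 can switch to X (-6 → -1). Not NE.
(U, Z): Player 2 can switch to X (-5 → -1). Not NE.
(M, W): Player 1 can switch to D (5 → 8). Not NE.
(M, X): Player 2 can switch to W (-8 → -2). Not NE.
(The remaining 6 profiles each have a profitable deviation by the same check.)

This game has no pure Nash equilibrium.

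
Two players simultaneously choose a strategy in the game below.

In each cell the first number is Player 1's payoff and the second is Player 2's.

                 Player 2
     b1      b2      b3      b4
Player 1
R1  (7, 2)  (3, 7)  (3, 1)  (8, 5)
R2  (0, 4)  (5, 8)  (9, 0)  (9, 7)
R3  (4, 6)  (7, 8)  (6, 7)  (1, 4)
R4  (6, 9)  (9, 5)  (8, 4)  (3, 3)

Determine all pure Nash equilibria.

For each player, find the best response to each opponent profile; mutual best responses are the pure NE.
Player 1 against b1: payoffs 7, 0, 4, 6 → best response R1.
Player 1 against b2: payoffs 3, 5, 7, 9 → best response R4.
Player 1 against b3: payoffs 3, 9, 6, 8 → best response R2.
Player 1 against b4: payoffs 8, 9, 1, 3 → best response R2.
Player 2 against R1: payoffs 2, 7, 1, 5 → best response b2.
Player 2 against R2: payoffs 4, 8, 0, 7 → best response b2.
Player 2 against R3: payoffs 6, 8, 7, 4 → best response b2.
Player 2 against R4: payoffs 9, 5, 4, 3 → best response b1.
No profile is a mutual best response for all players.

There is no pure-strategy Nash equilibrium.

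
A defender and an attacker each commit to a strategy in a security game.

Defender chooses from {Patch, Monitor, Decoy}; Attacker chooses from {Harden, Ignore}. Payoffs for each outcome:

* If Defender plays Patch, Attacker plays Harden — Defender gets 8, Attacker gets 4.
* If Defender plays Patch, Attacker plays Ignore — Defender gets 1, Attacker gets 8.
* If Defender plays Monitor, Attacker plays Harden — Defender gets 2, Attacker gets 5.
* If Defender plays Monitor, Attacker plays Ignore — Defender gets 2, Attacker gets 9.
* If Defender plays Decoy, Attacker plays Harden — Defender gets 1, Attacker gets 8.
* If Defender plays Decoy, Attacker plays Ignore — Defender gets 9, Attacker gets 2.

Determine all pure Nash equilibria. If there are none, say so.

Mark each player's best response to every combination of opponents' strategies; a profile where every player is best-responding is a pure Nash equilibrium.
Defender against Harden: payoffs 8, 2, 1 → best response Patch.
Defender against Ignore: payoffs 1, 2, 9 → best response Decoy.
Attacker against Patch: payoffs 4, 8 → best response Ignore.
Attacker against Monitor: payoffs 5, 9 → best response Ignore.
Attacker against Decoy: payoffs 8, 2 → best response Harden.
No profile is a mutual best response for all players.

none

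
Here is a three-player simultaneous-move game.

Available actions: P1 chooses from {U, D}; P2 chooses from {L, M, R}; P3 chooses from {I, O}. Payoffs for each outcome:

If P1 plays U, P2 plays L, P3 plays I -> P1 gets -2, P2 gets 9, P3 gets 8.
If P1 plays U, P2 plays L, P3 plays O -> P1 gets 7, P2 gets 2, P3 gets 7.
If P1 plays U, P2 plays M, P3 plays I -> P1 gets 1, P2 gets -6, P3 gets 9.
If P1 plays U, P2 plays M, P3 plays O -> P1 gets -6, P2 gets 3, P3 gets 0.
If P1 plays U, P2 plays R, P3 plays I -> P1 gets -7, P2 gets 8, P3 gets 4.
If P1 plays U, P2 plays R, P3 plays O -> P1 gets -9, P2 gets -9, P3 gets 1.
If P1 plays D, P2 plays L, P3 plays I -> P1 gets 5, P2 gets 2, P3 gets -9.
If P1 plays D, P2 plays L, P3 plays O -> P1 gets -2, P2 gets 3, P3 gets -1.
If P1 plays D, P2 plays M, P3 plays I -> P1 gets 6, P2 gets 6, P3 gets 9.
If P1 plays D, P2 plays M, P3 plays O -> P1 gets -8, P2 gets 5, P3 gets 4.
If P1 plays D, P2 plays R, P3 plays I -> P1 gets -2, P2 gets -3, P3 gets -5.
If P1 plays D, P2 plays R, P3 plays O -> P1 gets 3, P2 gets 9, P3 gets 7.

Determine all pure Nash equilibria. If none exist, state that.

Pure-strategy Nash equilibria: (D, M, I); (D, R, O)

P1 against (L, I): payoffs -2, 5 → best response D.
P1 against (L, O): payoffs 7, -2 → best response U.
P1 against (M, I): payoffs 1, 6 → best response D.
P1 against (M, O): payoffs -6, -8 → best response U.
P1 against (R, I): payoffs -7, -2 → best response D.
P1 against (R, O): payoffs -9, 3 → best response D.
P2 against (U, I): payoffs 9, -6, 8 → best response L.
P2 against (U, O): payoffs 2, 3, -9 → best response M.
P2 against (D, I): payoffs 2, 6, -3 → best response M.
P2 against (D, O): payoffs 3, 5, 9 → best response R.
P3 against (U, L): payoffs 8, 7 → best response I.
P3 against (U, M): payoffs 9, 0 → best response I.
P3 against (U, R): payoffs 4, 1 → best response I.
P3 against (D, L): payoffs -9, -1 → best response O.
P3 against (D, M): payoffs 9, 4 → best response I.
P3 against (D, R): payoffs -5, 7 → best response O.
Mutual best responses: (D, M, I); (D, R, O).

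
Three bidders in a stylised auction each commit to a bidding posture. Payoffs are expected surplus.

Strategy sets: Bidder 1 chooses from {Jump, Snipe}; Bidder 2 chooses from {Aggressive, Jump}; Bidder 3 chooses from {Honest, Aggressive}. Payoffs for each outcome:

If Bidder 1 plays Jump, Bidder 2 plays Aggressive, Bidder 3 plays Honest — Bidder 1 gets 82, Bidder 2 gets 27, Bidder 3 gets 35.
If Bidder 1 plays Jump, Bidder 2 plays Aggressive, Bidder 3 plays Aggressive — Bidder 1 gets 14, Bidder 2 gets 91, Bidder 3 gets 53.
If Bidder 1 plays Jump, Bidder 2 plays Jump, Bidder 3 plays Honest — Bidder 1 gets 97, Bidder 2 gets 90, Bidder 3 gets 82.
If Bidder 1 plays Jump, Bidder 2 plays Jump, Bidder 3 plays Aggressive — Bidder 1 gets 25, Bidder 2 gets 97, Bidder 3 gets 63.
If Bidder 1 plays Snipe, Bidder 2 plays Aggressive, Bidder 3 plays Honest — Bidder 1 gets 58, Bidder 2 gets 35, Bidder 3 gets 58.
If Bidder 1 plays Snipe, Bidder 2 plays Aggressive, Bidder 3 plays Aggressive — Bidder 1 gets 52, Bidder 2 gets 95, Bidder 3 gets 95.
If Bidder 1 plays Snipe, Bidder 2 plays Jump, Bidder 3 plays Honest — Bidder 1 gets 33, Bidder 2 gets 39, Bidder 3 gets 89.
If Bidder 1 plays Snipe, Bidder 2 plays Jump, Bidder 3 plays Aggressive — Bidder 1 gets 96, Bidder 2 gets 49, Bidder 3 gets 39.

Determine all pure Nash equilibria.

(Jump, Aggressive, Honest): Bidder 2 can switch to Jump (27 → 90). Not NE.
(Jump, Aggressive, Aggressive): Bidder 1 can switch to Snipe (14 → 52). Not NE.
(Jump, Jump, Honest): Bidder 1 gets 97, best alternative 33; Bidder 2 gets 90, best alternative 27; Bidder 3 gets 82, best alternative 63. No profitable deviation — NE.
(Jump, Jump, Aggressive): Bidder 1 can switch to Snipe (25 → 96). Not NE.
(Snipe, Aggressive, Honest): Bidder 1 can switch to Jump (58 → 82). Not NE.
(Snipe, Aggressive, Aggressive): Bidder 1 gets 52, best alternative 14; Bidder 2 gets 95, best alternative 49; Bidder 3 gets 95, best alternative 58. No profitable deviation — NE.
(Snipe, Jump, Honest): Bidder 1 can switch to Jump (33 → 97). Not NE.
(Snipe, Jump, Aggressive): Bidder 2 can switch to Aggressive (49 → 95). Not NE.

The pure Nash equilibria are (Jump, Jump, Honest); (Snipe, Aggressive, Aggressive).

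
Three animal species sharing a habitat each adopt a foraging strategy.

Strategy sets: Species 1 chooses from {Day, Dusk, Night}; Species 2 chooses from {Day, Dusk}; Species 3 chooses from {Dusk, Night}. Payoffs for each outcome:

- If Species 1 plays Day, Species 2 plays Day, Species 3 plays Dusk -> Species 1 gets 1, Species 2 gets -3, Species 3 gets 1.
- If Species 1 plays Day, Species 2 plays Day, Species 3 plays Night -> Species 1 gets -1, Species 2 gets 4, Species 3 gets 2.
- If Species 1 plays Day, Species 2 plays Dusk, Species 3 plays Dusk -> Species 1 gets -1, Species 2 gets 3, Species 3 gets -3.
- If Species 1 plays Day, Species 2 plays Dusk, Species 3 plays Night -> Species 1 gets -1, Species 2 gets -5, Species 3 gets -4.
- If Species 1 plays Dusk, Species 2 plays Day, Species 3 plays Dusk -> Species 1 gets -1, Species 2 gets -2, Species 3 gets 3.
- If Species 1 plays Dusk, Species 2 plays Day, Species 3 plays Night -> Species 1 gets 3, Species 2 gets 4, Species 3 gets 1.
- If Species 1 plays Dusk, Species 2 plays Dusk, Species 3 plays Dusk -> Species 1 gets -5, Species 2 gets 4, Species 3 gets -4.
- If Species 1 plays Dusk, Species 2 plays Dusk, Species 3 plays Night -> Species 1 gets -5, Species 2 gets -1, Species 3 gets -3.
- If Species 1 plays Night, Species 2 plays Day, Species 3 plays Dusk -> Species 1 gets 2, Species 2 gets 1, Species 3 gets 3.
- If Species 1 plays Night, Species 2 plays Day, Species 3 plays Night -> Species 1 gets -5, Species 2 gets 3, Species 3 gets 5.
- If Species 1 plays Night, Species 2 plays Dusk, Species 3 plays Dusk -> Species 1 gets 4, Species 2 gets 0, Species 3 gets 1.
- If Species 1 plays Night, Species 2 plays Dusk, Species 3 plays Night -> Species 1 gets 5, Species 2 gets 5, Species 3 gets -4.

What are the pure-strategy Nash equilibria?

none

Species 1 against (Day, Dusk): payoffs 1, -1, 2 → best response Night.
Species 1 against (Day, Night): payoffs -1, 3, -5 → best response Dusk.
Species 1 against (Dusk, Dusk): payoffs -1, -5, 4 → best response Night.
Species 1 against (Dusk, Night): payoffs -1, -5, 5 → best response Night.
Species 2 against (Day, Dusk): payoffs -3, 3 → best response Dusk.
Species 2 against (Day, Night): payoffs 4, -5 → best response Day.
Species 2 against (Dusk, Dusk): payoffs -2, 4 → best response Dusk.
Species 2 against (Dusk, Night): payoffs 4, -1 → best response Day.
Species 2 against (Night, Dusk): payoffs 1, 0 → best response Day.
Species 2 against (Night, Night): payoffs 3, 5 → best response Dusk.
Species 3 against (Day, Day): payoffs 1, 2 → best response Night.
Species 3 against (Day, Dusk): payoffs -3, -4 → best response Dusk.
Species 3 against (Dusk, Day): payoffs 3, 1 → best response Dusk.
Species 3 against (Dusk, Dusk): payoffs -4, -3 → best response Night.
Species 3 against (Night, Day): payoffs 3, 5 → best response Night.
Species 3 against (Night, Dusk): payoffs 1, -4 → best response Dusk.
No profile is a mutual best response for all players.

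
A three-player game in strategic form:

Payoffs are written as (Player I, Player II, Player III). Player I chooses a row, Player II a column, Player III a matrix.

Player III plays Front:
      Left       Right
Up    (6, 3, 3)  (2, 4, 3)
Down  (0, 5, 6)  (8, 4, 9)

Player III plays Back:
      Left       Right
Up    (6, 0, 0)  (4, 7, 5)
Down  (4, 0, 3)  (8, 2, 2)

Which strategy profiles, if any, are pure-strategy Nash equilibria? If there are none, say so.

This game has no pure Nash equilibrium.

Player I against (Left, Front): payoffs 6, 0 → best response Up.
Player I against (Left, Back): payoffs 6, 4 → best response Up.
Player I against (Right, Front): payoffs 2, 8 → best response Down.
Player I against (Right, Back): payoffs 4, 8 → best response Down.
Player II against (Up, Front): payoffs 3, 4 → best response Right.
Player II against (Up, Back): payoffs 0, 7 → best response Right.
Player II against (Down, Front): payoffs 5, 4 → best response Left.
Player II against (Down, Back): payoffs 0, 2 → best response Right.
Player III against (Up, Left): payoffs 3, 0 → best response Front.
Player III against (Up, Right): payoffs 3, 5 → best response Back.
Player III against (Down, Left): payoffs 6, 3 → best response Front.
Player III against (Down, Right): payoffs 9, 2 → best response Front.
No profile is a mutual best response for all players.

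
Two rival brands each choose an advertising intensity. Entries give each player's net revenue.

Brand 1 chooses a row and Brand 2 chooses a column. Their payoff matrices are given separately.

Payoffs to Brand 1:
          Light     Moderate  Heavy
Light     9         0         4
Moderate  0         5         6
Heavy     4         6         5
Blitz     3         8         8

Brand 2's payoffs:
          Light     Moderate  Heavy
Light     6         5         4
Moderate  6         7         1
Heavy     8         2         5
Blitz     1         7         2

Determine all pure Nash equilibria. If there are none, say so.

Pure-strategy Nash equilibria: (Light, Light), (Blitz, Moderate)

(Light, Light): Brand 1 gets 9, best alternative 4; Brand 2 gets 6, best alternative 5. No profitable deviation — NE.
(Light, Moderate): Brand 1 can switch to Moderate (0 → 5). Not NE.
(Light, Heavy): Brand 1 can switch to Moderate (4 → 6). Not NE.
(Moderate, Light): Brand 1 can switch to Light (0 → 9). Not NE.
(Moderate, Moderate): Brand 1 can switch to Heavy (5 → 6). Not NE.
(Moderate, Heavy): Brand 1 can switch to Blitz (6 → 8). Not NE.
(Heavy, Light): Brand 1 can switch to Light (4 → 9). Not NE.
(Blitz, Moderate): Brand 1 gets 8, best alternative 6; Brand 2 gets 7, best alternative 2. No profitable deviation — NE.
(The remaining 4 profiles each have a profitable deviation by the same check.)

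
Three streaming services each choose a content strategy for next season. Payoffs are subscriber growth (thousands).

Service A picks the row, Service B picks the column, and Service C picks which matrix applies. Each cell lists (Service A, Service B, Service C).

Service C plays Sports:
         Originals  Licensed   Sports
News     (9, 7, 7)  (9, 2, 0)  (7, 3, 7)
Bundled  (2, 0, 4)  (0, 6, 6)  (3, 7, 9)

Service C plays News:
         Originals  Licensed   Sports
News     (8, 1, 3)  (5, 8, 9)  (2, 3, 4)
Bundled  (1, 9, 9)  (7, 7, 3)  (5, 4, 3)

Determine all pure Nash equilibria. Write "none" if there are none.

The unique pure-strategy Nash equilibrium is (News, Originals, Sports).

Service A against (Originals, Sports): payoffs 9, 2 → best response News.
Service A against (Originals, News): payoffs 8, 1 → best response News.
Service A against (Licensed, Sports): payoffs 9, 0 → best response News.
Service A against (Licensed, News): payoffs 5, 7 → best response Bundled.
Service A against (Sports, Sports): payoffs 7, 3 → best response News.
Service A against (Sports, News): payoffs 2, 5 → best response Bundled.
Service B against (News, Sports): payoffs 7, 2, 3 → best response Originals.
Service B against (News, News): payoffs 1, 8, 3 → best response Licensed.
Service B against (Bundled, Sports): payoffs 0, 6, 7 → best response Sports.
Service B against (Bundled, News): payoffs 9, 7, 4 → best response Originals.
Service C against (News, Originals): payoffs 7, 3 → best response Sports.
Service C against (News, Licensed): payoffs 0, 9 → best response News.
Service C against (News, Sports): payoffs 7, 4 → best response Sports.
Service C against (Bundled, Originals): payoffs 4, 9 → best response News.
Service C against (Bundled, Licensed): payoffs 6, 3 → best response Sports.
Service C against (Bundled, Sports): payoffs 9, 3 → best response Sports.
Mutual best responses: (News, Originals, Sports).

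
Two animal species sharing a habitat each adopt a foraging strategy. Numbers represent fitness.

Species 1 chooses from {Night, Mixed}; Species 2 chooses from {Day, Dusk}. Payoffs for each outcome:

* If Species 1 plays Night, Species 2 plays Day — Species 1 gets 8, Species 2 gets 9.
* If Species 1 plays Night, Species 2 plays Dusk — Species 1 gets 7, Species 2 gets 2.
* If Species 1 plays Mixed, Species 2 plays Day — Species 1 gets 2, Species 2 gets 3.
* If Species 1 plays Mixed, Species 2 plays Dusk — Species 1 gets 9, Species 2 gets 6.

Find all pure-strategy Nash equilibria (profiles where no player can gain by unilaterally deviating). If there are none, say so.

The pure Nash equilibria are (Night, Day) and (Mixed, Dusk).

(Night, Day): Species 1 gets 8, best alternative 2; Species 2 gets 9, best alternative 2. No profitable deviation — NE.
(Night, Dusk): Species 1 can switch to Mixed (7 → 9). Not NE.
(Mixed, Day): Species 1 can switch to Night (2 → 8). Not NE.
(Mixed, Dusk): Species 1 gets 9, best alternative 7; Species 2 gets 6, best alternative 3. No profitable deviation — NE.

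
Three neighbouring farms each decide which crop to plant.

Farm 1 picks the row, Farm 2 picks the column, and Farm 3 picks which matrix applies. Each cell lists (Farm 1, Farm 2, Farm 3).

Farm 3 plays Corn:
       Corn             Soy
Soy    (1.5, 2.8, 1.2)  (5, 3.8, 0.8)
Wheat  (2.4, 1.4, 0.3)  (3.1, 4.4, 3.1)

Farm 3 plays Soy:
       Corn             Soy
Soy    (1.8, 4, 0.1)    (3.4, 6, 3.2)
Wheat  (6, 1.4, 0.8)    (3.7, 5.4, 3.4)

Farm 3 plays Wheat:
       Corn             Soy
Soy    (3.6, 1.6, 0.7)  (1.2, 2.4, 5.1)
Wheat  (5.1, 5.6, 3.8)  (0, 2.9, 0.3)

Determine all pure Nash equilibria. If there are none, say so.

The pure Nash equilibria are (Soy, Soy, Wheat) and (Wheat, Corn, Wheat) and (Wheat, Soy, Soy).

For each player, find the best response to each opponent profile; mutual best responses are the pure NE.
Farm 1 against (Corn, Corn): payoffs 1.5, 2.4 → best response Wheat.
Farm 1 against (Corn, Soy): payoffs 1.8, 6 → best response Wheat.
Farm 1 against (Corn, Wheat): payoffs 3.6, 5.1 → best response Wheat.
Farm 1 against (Soy, Corn): payoffs 5, 3.1 → best response Soy.
Farm 1 against (Soy, Soy): payoffs 3.4, 3.7 → best response Wheat.
Farm 1 against (Soy, Wheat): payoffs 1.2, 0 → best response Soy.
Farm 2 against (Soy, Corn): payoffs 2.8, 3.8 → best response Soy.
Farm 2 against (Soy, Soy): payoffs 4, 6 → best response Soy.
Farm 2 against (Soy, Wheat): payoffs 1.6, 2.4 → best response Soy.
Farm 2 against (Wheat, Corn): payoffs 1.4, 4.4 → best response Soy.
Farm 2 against (Wheat, Soy): payoffs 1.4, 5.4 → best response Soy.
Farm 2 against (Wheat, Wheat): payoffs 5.6, 2.9 → best response Corn.
Farm 3 against (Soy, Corn): payoffs 1.2, 0.1, 0.7 → best response Corn.
Farm 3 against (Soy, Soy): payoffs 0.8, 3.2, 5.1 → best response Wheat.
Farm 3 against (Wheat, Corn): payoffs 0.3, 0.8, 3.8 → best response Wheat.
Farm 3 against (Wheat, Soy): payoffs 3.1, 3.4, 0.3 → best response Soy.
Mutual best responses: (Soy, Soy, Wheat); (Wheat, Corn, Wheat); (Wheat, Soy, Soy).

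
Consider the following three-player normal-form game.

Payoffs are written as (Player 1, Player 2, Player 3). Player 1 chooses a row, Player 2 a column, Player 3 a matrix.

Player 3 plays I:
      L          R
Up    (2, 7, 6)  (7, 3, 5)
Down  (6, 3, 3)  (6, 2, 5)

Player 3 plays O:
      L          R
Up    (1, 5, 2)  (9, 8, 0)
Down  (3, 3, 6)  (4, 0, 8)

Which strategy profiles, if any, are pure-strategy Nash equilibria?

Player 1 against (L, I): payoffs 2, 6 → best response Down.
Player 1 against (L, O): payoffs 1, 3 → best response Down.
Player 1 against (R, I): payoffs 7, 6 → best response Up.
Player 1 against (R, O): payoffs 9, 4 → best response Up.
Player 2 against (Up, I): payoffs 7, 3 → best response L.
Player 2 against (Up, O): payoffs 5, 8 → best response R.
Player 2 against (Down, I): payoffs 3, 2 → best response L.
Player 2 against (Down, O): payoffs 3, 0 → best response L.
Player 3 against (Up, L): payoffs 6, 2 → best response I.
Player 3 against (Up, R): payoffs 5, 0 → best response I.
Player 3 against (Down, L): payoffs 3, 6 → best response O.
Player 3 against (Down, R): payoffs 5, 8 → best response O.
Mutual best responses: (Down, L, O).

Pure NE: (Down, L, O)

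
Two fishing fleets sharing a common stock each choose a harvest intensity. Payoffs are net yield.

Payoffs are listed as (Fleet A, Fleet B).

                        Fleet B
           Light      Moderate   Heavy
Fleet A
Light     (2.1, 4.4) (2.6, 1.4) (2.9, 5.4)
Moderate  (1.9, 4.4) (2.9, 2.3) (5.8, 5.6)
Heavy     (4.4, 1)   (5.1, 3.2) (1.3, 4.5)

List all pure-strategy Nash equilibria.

(Moderate, Heavy)

Fleet A against Light: payoffs 2.1, 1.9, 4.4 → best response Heavy.
Fleet A against Moderate: payoffs 2.6, 2.9, 5.1 → best response Heavy.
Fleet A against Heavy: payoffs 2.9, 5.8, 1.3 → best response Moderate.
Fleet B against Light: payoffs 4.4, 1.4, 5.4 → best response Heavy.
Fleet B against Moderate: payoffs 4.4, 2.3, 5.6 → best response Heavy.
Fleet B against Heavy: payoffs 1, 3.2, 4.5 → best response Heavy.
Mutual best responses: (Moderate, Heavy).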